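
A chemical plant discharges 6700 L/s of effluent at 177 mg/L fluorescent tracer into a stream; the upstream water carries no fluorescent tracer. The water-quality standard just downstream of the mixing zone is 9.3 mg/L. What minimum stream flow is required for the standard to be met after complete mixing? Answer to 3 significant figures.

Set C_mix = 9.3: (Q·0 + 6700·177.0) / (Q + 6700) = 9.3
→ Q = 6700·(177.0 − 9.3)/(9.3 − 0) = 120800 L/s.

121000 L/s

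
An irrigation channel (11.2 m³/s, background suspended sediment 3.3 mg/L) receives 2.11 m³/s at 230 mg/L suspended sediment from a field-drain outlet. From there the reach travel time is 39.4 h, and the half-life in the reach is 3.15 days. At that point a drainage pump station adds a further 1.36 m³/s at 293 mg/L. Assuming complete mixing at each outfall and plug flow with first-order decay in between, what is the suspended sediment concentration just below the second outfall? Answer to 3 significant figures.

52.0 mg/L

Flow-weighted average: C = (11.20·3.300 + 2.110·230.0) / 13.31 = 522.3/13.31 = 39.24 mg/L; combined flow 13.31 m³/s.
Half-life 3.15 d → k = ln 2 / 3.15 = 0.2200 d⁻¹.
After decay, C = 39.24 × e^(−kt) = 39.24 × 0.6968 = 27.34 mg/L.
At the second outfall, C = (13.31·27.34 + 1.360·293.0) / (13.31 + 1.360) = 51.97 mg/L.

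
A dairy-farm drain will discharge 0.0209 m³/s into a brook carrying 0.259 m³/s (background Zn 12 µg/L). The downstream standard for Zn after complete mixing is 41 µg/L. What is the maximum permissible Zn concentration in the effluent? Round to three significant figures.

At the limit, (Qr·Cr + Qe·Cₑ)/(Qr + Qe) = 41:
Cₑ = (0.2799·41 − 0.2590·12.00) / 0.02090 = 400.4 µg/L.

400 µg/L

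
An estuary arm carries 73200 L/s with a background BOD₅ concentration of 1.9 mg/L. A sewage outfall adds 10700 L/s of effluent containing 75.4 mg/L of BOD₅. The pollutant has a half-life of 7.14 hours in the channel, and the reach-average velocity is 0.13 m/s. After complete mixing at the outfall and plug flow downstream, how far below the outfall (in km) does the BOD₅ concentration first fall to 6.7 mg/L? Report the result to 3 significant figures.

Mixed concentration C = ΣQC/ΣQ = (73200·1.900 + 10700·75.40) / 83900 = 945900/83900 = 11.27 mg/L.
Half-life 7.14 h → k = ln 2 / 7.14 = 0.09708 h⁻¹ = 2.330 d⁻¹.
Set 11.27·exp(−k·t) = 6.7 → t = ln(11.27/6.7)/k = 19300 s = 5.360 h.
Distance = v·t = 0.13·19300 = 2509 m = 2.509 km.

2.51 km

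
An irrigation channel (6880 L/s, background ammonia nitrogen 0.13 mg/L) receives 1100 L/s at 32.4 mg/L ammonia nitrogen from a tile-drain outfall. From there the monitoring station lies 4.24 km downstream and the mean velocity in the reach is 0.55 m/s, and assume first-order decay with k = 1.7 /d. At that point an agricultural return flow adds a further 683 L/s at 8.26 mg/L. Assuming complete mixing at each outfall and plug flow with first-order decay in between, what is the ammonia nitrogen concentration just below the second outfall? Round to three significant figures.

Flow-weighted average: C = (6880·0.1300 + 1100·32.40) / 7980 = 36530/7980 = 4.578 mg/L; combined flow 7980 L/s.
Travel time t = 4.24·1000 / 0.55 = 7709 s = 2.141 h.
After decay, C = 4.578 × e^(−kt) = 4.578 × 0.8593 = 3.934 mg/L.
Second outfall: C = (7980·3.934 + 683.0·8.260)/8663 = 4.275 mg/L.

4.27 mg/L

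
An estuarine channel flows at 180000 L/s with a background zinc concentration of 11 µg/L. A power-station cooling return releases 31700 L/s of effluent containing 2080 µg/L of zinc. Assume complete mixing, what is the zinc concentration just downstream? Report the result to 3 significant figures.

Conservation of mass: C = (180000·11.00 + 31700·2080) / 211700 = 67920000/211700 = 320.8 µg/L.

321 µg/L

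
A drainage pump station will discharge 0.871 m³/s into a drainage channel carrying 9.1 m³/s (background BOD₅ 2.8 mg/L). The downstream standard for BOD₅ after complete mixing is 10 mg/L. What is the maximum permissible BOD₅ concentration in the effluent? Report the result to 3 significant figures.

At the limit, (Qr·Cr + Qe·Cₑ)/(Qr + Qe) = 10:
Cₑ = (9.971·10 − 9.100·2.800) / 0.8710 = 85.22 mg/L.

85.2 mg/L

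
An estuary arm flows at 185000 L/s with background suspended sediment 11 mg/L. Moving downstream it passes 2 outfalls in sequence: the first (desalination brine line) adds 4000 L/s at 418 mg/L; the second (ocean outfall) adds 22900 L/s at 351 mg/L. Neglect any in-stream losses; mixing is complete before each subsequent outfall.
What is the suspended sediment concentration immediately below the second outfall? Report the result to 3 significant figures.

55.4 mg/L

Below outfall 1: Q → 189000 L/s, C = (185000·11.00 + 4000·418.0)/189000 = 19.61 mg/L.
Below outfall 2: Q → 211900 L/s, C = (189000·19.61 + 22900·351.0)/211900 = 55.43 mg/L.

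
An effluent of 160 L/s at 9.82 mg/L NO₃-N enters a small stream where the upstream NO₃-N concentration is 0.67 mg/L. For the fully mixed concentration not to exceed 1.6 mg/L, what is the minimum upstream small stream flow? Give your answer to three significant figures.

1410 L/s

Set C_mix = 1.6: (Q·0.6700 + 160.0·9.820) / (Q + 160.0) = 1.6
→ Q = 160.0·(9.820 − 1.6)/(1.6 − 0.6700) = 1414 L/s.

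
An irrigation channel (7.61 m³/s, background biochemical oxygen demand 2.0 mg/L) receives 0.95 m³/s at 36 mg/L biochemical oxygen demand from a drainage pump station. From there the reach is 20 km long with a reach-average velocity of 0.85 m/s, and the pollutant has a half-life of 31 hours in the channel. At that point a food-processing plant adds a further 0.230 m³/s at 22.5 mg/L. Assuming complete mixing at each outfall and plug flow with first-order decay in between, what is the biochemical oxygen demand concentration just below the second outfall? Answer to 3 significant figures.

5.45 mg/L

Conservation of mass: C = (7.610·2.000 + 0.9500·36.00) / 8.560 = 49.42/8.560 = 5.773 mg/L; combined flow 8.560 m³/s.
Travel time t = 20·1000 / 0.85 = 23530 s = 6.536 h.
Half-life 31 h → k = ln 2 / 31 = 0.02236 h⁻¹ = 0.5366 d⁻¹.
First-order decay: C = 5.773·exp(−k·t) = 5.773·0.8640 = 4.988 mg/L.
Second outfall: C = (8.560·4.988 + 0.2300·22.50)/8.790 = 5.447 mg/L.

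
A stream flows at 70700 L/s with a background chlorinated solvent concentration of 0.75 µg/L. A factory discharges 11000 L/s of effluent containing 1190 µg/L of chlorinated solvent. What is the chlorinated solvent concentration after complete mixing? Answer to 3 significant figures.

161 µg/L

Conservation of mass: C = (70700·0.7500 + 11000·1190) / 81700 = 13140000/81700 = 160.9 µg/L.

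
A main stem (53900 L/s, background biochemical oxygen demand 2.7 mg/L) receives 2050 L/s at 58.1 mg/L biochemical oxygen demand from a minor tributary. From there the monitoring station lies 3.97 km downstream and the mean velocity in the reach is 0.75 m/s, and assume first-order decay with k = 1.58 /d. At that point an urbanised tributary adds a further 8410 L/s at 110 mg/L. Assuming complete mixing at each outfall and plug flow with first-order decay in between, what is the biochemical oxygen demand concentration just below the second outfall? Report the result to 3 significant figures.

18.1 mg/L

Conservation of mass: C = (53900·2.700 + 2050·58.10) / 55950 = 264600/55950 = 4.730 mg/L; combined flow 55950 L/s.
Travel time t = 3.97·1000 / 0.75 = 5293 s = 1.470 h.
Decay over the reach: 4.730·exp(−kt) = 4.730·0.9077 = 4.293 mg/L.
At the second outfall, C = (55950·4.293 + 8410·110.0) / (55950 + 8410) = 18.11 mg/L.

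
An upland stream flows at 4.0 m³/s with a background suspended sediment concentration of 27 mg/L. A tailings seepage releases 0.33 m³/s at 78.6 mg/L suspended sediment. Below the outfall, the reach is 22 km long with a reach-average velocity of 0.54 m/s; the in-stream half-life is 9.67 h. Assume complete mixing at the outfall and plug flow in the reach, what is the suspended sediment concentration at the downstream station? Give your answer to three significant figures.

13.7 mg/L

Conservation of mass: C = (4.000·27.00 + 0.3300·78.60) / 4.330 = 133.9/4.330 = 30.93 mg/L.
Travel time t = 22·1000 / 0.54 = 40740 s = 11.32 h.
Half-life 9.67 h → k = ln 2 / 9.67 = 0.07168 h⁻¹ = 1.720 d⁻¹.
First-order decay: C = 30.93·exp(−k·t) = 30.93·0.4443 = 13.74 mg/L.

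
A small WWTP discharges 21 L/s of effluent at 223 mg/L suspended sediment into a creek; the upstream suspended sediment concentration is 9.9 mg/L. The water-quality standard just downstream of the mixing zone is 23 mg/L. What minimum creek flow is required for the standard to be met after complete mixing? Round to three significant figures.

321 L/s

Set C_mix = 23: (Q·9.900 + 21.00·223.0) / (Q + 21.00) = 23
→ Q = 21.00·(223.0 − 23)/(23 − 9.900) = 320.6 L/s.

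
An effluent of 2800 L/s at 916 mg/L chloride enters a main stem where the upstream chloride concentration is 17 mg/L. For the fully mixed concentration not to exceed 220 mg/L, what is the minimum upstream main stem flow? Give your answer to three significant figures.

9600 L/s

Set C_mix = 220: (Q·17.00 + 2800·916.0) / (Q + 2800) = 220
→ Q = 2800·(916.0 − 220)/(220 − 17.00) = 9600 L/s.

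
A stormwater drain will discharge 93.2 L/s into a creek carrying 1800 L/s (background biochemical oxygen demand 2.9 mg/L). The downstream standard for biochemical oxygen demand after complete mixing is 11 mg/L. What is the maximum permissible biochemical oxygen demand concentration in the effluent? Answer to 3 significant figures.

At the limit, (Qr·Cr + Qe·Cₑ)/(Qr + Qe) = 11:
Cₑ = (1893·11 − 1800·2.900) / 93.20 = 167.4 mg/L.

167 mg/L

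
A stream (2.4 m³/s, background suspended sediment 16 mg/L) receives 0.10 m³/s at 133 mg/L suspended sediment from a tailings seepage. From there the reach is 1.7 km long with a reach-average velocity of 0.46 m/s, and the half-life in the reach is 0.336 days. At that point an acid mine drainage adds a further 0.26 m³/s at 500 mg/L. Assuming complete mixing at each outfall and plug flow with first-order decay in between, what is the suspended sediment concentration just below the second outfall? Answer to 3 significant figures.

Conservation of mass: C = (2.400·16.00 + 0.1000·133.0) / 2.500 = 51.70/2.500 = 20.68 mg/L; combined flow 2.500 m³/s.
Travel time t = 1.7·1000 / 0.46 = 3696 s = 1.027 h.
Half-life 0.336 d → k = ln 2 / 0.336 = 2.063 d⁻¹.
After decay, C = 20.68 × e^(−kt) = 20.68 × 0.9155 = 18.93 mg/L.
At the second outfall, C = (2.500·18.93 + 0.2600·500.0) / (2.500 + 0.2600) = 64.25 mg/L.

64.3 mg/L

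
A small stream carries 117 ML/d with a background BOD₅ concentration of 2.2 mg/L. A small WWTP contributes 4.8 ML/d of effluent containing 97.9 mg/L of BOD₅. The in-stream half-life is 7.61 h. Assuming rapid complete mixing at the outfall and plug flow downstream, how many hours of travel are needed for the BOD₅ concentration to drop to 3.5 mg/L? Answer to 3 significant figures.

Flow-weighted average: C = (117.0·2.200 + 4.800·97.90) / 121.8 = 727.3/121.8 = 5.971 mg/L.
Half-life 7.61 h → k = ln 2 / 7.61 = 0.09108 h⁻¹ = 2.186 d⁻¹.
5.971·exp(−k·t) = 3.5 → t = ln(5.971/3.5)/k = 21110 s = 5.865 h.

5.87 h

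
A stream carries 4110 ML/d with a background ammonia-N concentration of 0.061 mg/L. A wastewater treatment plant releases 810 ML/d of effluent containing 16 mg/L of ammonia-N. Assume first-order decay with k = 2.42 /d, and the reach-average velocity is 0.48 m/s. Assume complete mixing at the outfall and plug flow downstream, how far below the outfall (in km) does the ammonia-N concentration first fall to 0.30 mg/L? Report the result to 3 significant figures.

37.6 km

Mass balance: C = (4110·0.06100 + 810.0·16.00) / 4920 = 13210/4920 = 2.685 mg/L.
Set 2.685·exp(−k·t) = 0.30 → t = ln(2.685/0.30)/k = 78250 s = 21.74 h.
Distance = v·t = 0.48·78250 = 37560 m = 37.56 km.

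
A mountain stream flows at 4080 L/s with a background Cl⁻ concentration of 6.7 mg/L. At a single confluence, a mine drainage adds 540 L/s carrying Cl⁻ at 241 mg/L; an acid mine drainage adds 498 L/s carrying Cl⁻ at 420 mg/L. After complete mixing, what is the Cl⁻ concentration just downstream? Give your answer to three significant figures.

Flow-weighted average: C = (4080·6.700 + 540.0·241.0 + 498.0·420.0) / 5118 = 366600/5118 = 71.64 mg/L.

71.6 mg/L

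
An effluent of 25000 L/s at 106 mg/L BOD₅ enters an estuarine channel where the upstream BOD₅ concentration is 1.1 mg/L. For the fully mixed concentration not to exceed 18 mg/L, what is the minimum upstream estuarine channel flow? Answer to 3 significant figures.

Set C_mix = 18: (Q·1.100 + 25000·106.0) / (Q + 25000) = 18
→ Q = 25000·(106.0 − 18)/(18 − 1.100) = 130200 L/s.

130000 L/s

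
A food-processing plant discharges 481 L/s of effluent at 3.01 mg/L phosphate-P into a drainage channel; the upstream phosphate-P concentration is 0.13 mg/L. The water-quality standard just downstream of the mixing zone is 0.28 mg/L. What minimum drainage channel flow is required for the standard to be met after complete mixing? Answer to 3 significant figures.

8750 L/s

Set C_mix = 0.28: (Q·0.1300 + 481.0·3.010) / (Q + 481.0) = 0.28
→ Q = 481.0·(3.010 − 0.28)/(0.28 − 0.1300) = 8754 L/s.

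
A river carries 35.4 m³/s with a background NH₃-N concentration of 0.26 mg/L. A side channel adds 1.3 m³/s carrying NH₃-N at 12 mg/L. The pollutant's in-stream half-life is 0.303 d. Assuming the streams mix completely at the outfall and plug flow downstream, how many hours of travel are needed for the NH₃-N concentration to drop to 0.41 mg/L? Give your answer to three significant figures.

Mass balance: C = (35.40·0.2600 + 1.300·12.00) / 36.70 = 24.80/36.70 = 0.6759 mg/L.
Half-life 0.303 d → k = ln 2 / 0.303 = 2.288 d⁻¹.
0.6759·exp(−k·t) = 0.41 → t = ln(0.6759/0.41)/k = 18880 s = 5.244 h.

5.24 h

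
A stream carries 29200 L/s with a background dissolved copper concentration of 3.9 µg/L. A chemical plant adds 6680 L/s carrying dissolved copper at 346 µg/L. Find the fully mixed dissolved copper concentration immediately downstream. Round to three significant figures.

Mixed concentration C = ΣQC/ΣQ = (29200·3.900 + 6680·346.0) / 35880 = 2425000/35880 = 67.59 µg/L.

67.6 µg/L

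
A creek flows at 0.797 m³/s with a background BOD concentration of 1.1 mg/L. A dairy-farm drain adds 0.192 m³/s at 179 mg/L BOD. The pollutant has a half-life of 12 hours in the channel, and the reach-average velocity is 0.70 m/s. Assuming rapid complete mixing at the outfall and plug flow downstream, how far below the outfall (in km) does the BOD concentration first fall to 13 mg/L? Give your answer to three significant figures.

Flow-weighted average: C = (0.7970·1.100 + 0.1920·179.0) / 0.9890 = 35.24/0.9890 = 35.64 mg/L.
Half-life 12 h → k = ln 2 / 12 = 0.05776 h⁻¹ = 1.386 d⁻¹.
Set 35.64·exp(−k·t) = 13 → t = ln(35.64/13)/k = 62850 s = 17.46 h.
Distance = v·t = 0.70·62850 = 43990 m = 43.99 km.

44.0 km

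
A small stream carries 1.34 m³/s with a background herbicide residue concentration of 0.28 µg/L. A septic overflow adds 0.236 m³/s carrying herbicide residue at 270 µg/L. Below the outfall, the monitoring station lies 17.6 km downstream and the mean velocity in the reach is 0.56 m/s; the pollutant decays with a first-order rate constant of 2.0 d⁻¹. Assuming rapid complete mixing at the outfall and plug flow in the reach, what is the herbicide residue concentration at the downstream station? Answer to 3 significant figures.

19.6 µg/L

After mixing, C = (1.340·0.2800 + 0.2360·270.0) / 1.576 = 64.10/1.576 = 40.67 µg/L.
Travel time t = 17.6·1000 / 0.56 = 31430 s = 8.730 h.
Applying C = C₀e^(−kt): 40.67 × 0.4831 = 19.65 µg/L.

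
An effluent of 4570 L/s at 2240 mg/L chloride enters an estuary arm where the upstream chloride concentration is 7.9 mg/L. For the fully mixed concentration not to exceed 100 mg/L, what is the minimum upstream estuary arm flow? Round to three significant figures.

106000 L/s

Set C_mix = 100: (Q·7.900 + 4570·2240) / (Q + 4570) = 100
→ Q = 4570·(2240 − 100)/(100 − 7.900) = 106200 L/s.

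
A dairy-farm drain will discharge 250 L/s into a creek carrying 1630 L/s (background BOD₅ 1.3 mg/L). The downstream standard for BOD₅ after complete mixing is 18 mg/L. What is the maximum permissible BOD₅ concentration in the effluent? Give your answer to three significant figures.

127 mg/L

At the limit, (Qr·Cr + Qe·Cₑ)/(Qr + Qe) = 18:
Cₑ = (1880·18 − 1630·1.300) / 250.0 = 126.9 mg/L.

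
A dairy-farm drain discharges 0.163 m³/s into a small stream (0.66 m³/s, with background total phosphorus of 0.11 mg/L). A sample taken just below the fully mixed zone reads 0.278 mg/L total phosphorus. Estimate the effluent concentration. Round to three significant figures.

Mass balance: 0.6600·0.1100 + 0.1630·Cₑ = 0.8230·0.2780
→ Cₑ = (0.8230·0.2780 − 0.6600·0.1100) / 0.1630 = 0.9582 mg/L.

0.958 mg/L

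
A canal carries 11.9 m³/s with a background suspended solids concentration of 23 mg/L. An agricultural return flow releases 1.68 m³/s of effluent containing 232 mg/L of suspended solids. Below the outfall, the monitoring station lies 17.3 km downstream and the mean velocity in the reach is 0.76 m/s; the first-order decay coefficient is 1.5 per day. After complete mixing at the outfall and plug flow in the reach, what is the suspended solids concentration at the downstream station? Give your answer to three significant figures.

32.9 mg/L

Conservation of mass: C = (11.90·23.00 + 1.680·232.0) / 13.58 = 663.5/13.58 = 48.86 mg/L.
Travel time t = 17.3·1000 / 0.76 = 22760 s = 6.323 h.
First-order decay: C = 48.86·exp(−k·t) = 48.86·0.6735 = 32.91 mg/L.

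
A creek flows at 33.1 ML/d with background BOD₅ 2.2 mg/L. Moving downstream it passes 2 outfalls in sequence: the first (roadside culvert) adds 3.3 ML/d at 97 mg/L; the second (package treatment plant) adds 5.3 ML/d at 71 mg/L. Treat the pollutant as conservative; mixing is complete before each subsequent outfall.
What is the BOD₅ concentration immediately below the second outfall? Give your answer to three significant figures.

18.4 mg/L

After outfall 1: Q = 33.10 + 3.300 = 36.40 ML/d; C = (33.10·2.200 + 3.300·97.00)/36.40 = 10.79 mg/L.
After outfall 2: Q = 36.40 + 5.300 = 41.70 ML/d; C = (36.40·10.79 + 5.300·71.00)/41.70 = 18.45 mg/L.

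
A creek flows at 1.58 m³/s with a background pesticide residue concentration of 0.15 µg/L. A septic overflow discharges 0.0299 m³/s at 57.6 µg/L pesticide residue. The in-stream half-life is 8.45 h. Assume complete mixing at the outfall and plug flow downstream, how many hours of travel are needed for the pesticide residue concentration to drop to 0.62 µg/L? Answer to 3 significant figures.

Flow-weighted average: C = (1.580·0.1500 + 0.02990·57.60) / 1.610 = 1.959/1.610 = 1.217 µg/L.
Half-life 8.45 h → k = ln 2 / 8.45 = 0.08203 h⁻¹ = 1.969 d⁻¹.
1.217·exp(−k·t) = 0.62 → t = ln(1.217/0.62)/k = 29600 s = 8.222 h.

8.22 h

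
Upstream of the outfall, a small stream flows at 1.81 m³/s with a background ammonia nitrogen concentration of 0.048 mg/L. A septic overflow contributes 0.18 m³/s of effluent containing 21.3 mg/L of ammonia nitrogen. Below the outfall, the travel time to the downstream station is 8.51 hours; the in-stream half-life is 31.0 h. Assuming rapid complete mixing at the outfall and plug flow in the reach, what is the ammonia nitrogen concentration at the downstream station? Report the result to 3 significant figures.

1.63 mg/L

Mixed concentration C = ΣQC/ΣQ = (1.810·0.04800 + 0.1800·21.30) / 1.990 = 3.921/1.990 = 1.970 mg/L.
Half-life 31.0 h → k = ln 2 / 31.0 = 0.02236 h⁻¹ = 0.5366 d⁻¹.
Applying C = C₀e^(−kt): 1.970 × 0.8267 = 1.629 mg/L.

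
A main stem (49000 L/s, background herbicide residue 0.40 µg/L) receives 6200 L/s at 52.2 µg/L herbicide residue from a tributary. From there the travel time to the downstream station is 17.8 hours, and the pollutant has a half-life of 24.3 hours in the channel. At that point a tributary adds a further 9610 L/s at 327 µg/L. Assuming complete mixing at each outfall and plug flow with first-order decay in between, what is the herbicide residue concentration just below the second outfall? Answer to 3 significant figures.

51.7 µg/L

Conservation of mass: C = (49000·0.4000 + 6200·52.20) / 55200 = 343200/55200 = 6.218 µg/L; combined flow 55200 L/s.
Half-life 24.3 h → k = ln 2 / 24.3 = 0.02852 h⁻¹ = 0.6846 d⁻¹.
Applying C = C₀e^(−kt): 6.218 × 0.6019 = 3.742 µg/L.
At the second outfall, C = (55200·3.742 + 9610·327.0) / (55200 + 9610) = 51.67 µg/L.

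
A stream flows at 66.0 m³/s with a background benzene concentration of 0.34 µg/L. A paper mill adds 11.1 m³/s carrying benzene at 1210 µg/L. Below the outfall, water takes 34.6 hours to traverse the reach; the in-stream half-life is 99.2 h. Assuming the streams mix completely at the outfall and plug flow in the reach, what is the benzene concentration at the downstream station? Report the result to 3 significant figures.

137 µg/L

Mixed concentration C = ΣQC/ΣQ = (66.00·0.3400 + 11.10·1210) / 77.10 = 13450/77.10 = 174.5 µg/L.
Half-life 99.2 h → k = ln 2 / 99.2 = 0.006987 h⁻¹ = 0.1677 d⁻¹.
After decay, C = 174.5 × e^(−kt) = 174.5 × 0.7852 = 137.0 µg/L.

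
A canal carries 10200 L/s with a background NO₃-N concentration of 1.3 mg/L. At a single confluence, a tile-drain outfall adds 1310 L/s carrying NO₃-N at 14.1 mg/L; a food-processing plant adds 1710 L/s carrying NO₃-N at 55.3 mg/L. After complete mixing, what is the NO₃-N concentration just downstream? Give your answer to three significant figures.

9.55 mg/L

Mixed concentration C = ΣQC/ΣQ = (10200·1.300 + 1310·14.10 + 1710·55.30) / 13220 = 126300/13220 = 9.553 mg/L.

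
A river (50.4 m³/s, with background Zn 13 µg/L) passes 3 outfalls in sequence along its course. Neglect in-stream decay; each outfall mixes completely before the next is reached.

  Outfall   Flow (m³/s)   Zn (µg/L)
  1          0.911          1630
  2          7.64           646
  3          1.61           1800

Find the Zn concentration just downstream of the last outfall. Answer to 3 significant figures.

Below outfall 1: Q → 51.31 m³/s, C = (50.40·13.00 + 0.9110·1630)/51.31 = 41.71 µg/L.
Below outfall 2: Q → 58.95 m³/s, C = (51.31·41.71 + 7.640·646.0)/58.95 = 120.0 µg/L.
Below outfall 3: Q → 60.56 m³/s, C = (58.95·120.0 + 1.610·1800)/60.56 = 164.7 µg/L.

165 µg/L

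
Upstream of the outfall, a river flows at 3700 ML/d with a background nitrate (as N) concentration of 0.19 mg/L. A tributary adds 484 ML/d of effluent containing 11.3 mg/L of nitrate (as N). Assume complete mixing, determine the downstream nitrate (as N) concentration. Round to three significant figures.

Conservation of mass: C = (3700·0.1900 + 484.0·11.30) / 4184 = 6172/4184 = 1.475 mg/L.

1.48 mg/L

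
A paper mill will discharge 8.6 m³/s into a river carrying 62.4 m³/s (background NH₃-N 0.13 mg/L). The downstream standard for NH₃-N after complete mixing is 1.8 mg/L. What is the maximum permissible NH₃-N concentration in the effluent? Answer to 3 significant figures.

13.9 mg/L

At the limit, (Qr·Cr + Qe·Cₑ)/(Qr + Qe) = 1.8:
Cₑ = (71.00·1.8 − 62.40·0.1300) / 8.600 = 13.92 mg/L.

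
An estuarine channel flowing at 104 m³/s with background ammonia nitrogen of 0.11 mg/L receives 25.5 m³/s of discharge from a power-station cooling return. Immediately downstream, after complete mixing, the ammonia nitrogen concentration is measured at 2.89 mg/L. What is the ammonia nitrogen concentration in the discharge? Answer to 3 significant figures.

Mass balance: 104.0·0.1100 + 25.50·Cₑ = 129.5·2.890
→ Cₑ = (129.5·2.890 − 104.0·0.1100) / 25.50 = 14.23 mg/L.

14.2 mg/L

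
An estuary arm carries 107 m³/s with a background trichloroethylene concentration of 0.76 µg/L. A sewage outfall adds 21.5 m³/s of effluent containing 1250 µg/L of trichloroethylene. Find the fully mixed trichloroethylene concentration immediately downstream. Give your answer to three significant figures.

210 µg/L

Conservation of mass: C = (107.0·0.7600 + 21.50·1250) / 128.5 = 26960/128.5 = 209.8 µg/L.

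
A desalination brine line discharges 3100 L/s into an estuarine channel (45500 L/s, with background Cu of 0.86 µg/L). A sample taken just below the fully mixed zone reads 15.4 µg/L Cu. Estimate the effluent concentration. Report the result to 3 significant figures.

Mass balance: 45500·0.8600 + 3100·Cₑ = 48600·15.40
→ Cₑ = (48600·15.40 − 45500·0.8600) / 3100 = 228.8 µg/L.

229 µg/L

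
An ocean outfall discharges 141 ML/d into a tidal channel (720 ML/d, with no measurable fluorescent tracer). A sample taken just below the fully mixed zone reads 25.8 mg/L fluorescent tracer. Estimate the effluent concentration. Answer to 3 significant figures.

Mass balance: 720.0·0 + 141.0·Cₑ = 861.0·25.80
→ Cₑ = (861.0·25.80 − 720.0·0) / 141.0 = 157.5 mg/L.

158 mg/L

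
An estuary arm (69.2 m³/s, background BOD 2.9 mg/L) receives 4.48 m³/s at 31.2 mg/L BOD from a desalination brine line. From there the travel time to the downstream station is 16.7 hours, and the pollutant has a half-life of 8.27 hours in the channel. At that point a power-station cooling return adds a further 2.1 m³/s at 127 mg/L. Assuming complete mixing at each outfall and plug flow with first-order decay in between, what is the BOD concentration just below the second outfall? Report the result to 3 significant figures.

4.63 mg/L

After mixing, C = (69.20·2.900 + 4.480·31.20) / 73.68 = 340.5/73.68 = 4.621 mg/L; combined flow 73.68 m³/s.
Half-life 8.27 h → k = ln 2 / 8.27 = 0.08381 h⁻¹ = 2.012 d⁻¹.
Applying C = C₀e^(−kt): 4.621 × 0.2467 = 1.140 mg/L.
Second outfall: C = (73.68·1.140 + 2.100·127.0)/75.78 = 4.628 mg/L.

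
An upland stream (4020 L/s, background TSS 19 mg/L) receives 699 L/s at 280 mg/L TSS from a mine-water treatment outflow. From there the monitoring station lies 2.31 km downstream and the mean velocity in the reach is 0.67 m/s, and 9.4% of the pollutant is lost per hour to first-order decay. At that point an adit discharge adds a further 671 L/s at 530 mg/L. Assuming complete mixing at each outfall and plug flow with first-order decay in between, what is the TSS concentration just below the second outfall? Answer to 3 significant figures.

112 mg/L

Flow-weighted average: C = (4020·19.00 + 699.0·280.0) / 4719 = 272100/4719 = 57.66 mg/L; combined flow 4719 L/s.
Travel time t = 2.31·1000 / 0.67 = 3448 s = 0.9577 h.
9.4%/h lost → k = −ln(1 − 0.094) = 0.09872 h⁻¹.
Applying C = C₀e^(−kt): 57.66 × 0.9098 = 52.46 mg/L.
Second outfall: C = (4719·52.46 + 671.0·530.0)/5390 = 111.9 mg/L.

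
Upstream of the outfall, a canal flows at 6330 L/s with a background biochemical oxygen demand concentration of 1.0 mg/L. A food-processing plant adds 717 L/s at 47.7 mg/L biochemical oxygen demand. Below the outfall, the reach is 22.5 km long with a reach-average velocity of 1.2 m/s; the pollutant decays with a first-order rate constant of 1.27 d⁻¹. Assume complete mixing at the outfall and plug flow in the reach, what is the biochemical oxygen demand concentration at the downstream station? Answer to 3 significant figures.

4.37 mg/L

Mixed concentration C = ΣQC/ΣQ = (6330·1.000 + 717.0·47.70) / 7047 = 40530/7047 = 5.752 mg/L.
Travel time t = 22.5·1000 / 1.2 = 18750 s = 5.208 h.
After decay, C = 5.752 × e^(−kt) = 5.752 × 0.7591 = 4.366 mg/L.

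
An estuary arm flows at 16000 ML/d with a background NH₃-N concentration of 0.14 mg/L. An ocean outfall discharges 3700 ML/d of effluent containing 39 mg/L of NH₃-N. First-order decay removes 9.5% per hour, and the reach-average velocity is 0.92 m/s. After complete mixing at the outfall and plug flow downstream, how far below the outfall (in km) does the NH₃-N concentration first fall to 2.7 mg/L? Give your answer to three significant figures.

After mixing, C = (16000·0.1400 + 3700·39.00) / 19700 = 146500/19700 = 7.439 mg/L.
9.5%/h lost → k = −ln(1 − 0.095) = 0.09982 h⁻¹.
Set 7.439·exp(−k·t) = 2.7 → t = ln(7.439/2.7)/k = 36550 s = 10.15 h.
Distance = v·t = 0.92·36550 = 33630 m = 33.63 km.

33.6 km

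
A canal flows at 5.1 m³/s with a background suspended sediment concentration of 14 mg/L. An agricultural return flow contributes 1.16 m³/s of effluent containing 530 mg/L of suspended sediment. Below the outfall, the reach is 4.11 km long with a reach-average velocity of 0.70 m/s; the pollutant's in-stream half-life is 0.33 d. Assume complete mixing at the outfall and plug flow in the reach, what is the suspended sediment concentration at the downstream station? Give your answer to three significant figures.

After mixing, C = (5.100·14.00 + 1.160·530.0) / 6.260 = 686.2/6.260 = 109.6 mg/L.
Travel time t = 4.11·1000 / 0.70 = 5871 s = 1.631 h.
Half-life 0.33 d → k = ln 2 / 0.33 = 2.100 d⁻¹.
Applying C = C₀e^(−kt): 109.6 × 0.8670 = 95.04 mg/L.

95.0 mg/L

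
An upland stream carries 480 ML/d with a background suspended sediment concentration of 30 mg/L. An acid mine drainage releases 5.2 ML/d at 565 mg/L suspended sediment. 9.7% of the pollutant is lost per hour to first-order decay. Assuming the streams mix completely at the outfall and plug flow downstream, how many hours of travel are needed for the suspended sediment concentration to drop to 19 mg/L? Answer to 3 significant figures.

Conservation of mass: C = (480.0·30.00 + 5.200·565.0) / 485.2 = 17340/485.2 = 35.73 mg/L.
9.7%/h lost → k = −ln(1 − 0.097) = 0.1020 h⁻¹.
35.73·exp(−k·t) = 19 → t = ln(35.73/19)/k = 22290 s = 6.191 h.

6.19 h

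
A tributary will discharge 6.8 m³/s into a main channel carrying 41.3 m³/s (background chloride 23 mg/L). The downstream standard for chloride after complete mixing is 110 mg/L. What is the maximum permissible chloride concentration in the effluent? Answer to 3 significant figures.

At the limit, (Qr·Cr + Qe·Cₑ)/(Qr + Qe) = 110:
Cₑ = (48.10·110 − 41.30·23.00) / 6.800 = 638.4 mg/L.

638 mg/L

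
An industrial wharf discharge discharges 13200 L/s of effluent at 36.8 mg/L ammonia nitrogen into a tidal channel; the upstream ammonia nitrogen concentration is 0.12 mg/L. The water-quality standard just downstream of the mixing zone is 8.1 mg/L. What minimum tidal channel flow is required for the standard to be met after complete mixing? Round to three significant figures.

Set C_mix = 8.1: (Q·0.1200 + 13200·36.80) / (Q + 13200) = 8.1
→ Q = 13200·(36.80 − 8.1)/(8.1 − 0.1200) = 47470 L/s.

47500 L/s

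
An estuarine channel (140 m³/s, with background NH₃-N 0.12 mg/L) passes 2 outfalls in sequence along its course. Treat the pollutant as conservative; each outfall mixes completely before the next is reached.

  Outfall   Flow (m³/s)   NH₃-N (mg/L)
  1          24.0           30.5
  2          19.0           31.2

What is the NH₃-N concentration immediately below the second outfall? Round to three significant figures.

7.33 mg/L

After outfall 1: Q = 140.0 + 24.00 = 164.0 m³/s; C = (140.0·0.1200 + 24.00·30.50)/164.0 = 4.566 mg/L.
After outfall 2: Q = 164.0 + 19.00 = 183.0 m³/s; C = (164.0·4.566 + 19.00·31.20)/183.0 = 7.331 mg/L.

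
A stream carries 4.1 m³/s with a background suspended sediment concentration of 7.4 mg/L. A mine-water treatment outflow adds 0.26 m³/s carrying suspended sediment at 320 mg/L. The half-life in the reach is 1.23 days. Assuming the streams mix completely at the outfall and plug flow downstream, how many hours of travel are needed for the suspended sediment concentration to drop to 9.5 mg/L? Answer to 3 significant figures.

42.9 h

After mixing, C = (4.100·7.400 + 0.2600·320.0) / 4.360 = 113.5/4.360 = 26.04 mg/L.
Half-life 1.23 d → k = ln 2 / 1.23 = 0.5635 d⁻¹.
26.04·exp(−k·t) = 9.5 → t = ln(26.04/9.5)/k = 154600 s = 42.95 h.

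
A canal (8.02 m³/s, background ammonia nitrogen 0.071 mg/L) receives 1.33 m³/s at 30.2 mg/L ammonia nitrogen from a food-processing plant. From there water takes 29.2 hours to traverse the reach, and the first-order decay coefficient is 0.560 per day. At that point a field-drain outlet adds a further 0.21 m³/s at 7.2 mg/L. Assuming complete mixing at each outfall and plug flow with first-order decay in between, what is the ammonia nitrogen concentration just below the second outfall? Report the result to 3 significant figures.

Conservation of mass: C = (8.020·0.07100 + 1.330·30.20) / 9.350 = 40.74/9.350 = 4.357 mg/L; combined flow 9.350 m³/s.
After decay, C = 4.357 × e^(−kt) = 4.357 × 0.5059 = 2.204 mg/L.
Second outfall: C = (9.350·2.204 + 0.2100·7.200)/9.560 = 2.314 mg/L.

2.31 mg/L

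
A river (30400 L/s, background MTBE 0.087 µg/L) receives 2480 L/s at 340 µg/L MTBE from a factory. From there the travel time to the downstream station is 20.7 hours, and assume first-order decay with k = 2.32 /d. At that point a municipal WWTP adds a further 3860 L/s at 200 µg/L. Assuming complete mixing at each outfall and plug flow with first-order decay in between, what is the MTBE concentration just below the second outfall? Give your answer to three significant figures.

Mixed concentration C = ΣQC/ΣQ = (30400·0.08700 + 2480·340.0) / 32880 = 845800/32880 = 25.73 µg/L; combined flow 32880 L/s.
First-order decay: C = 25.73·exp(−k·t) = 25.73·0.1352 = 3.478 µg/L.
At the second outfall, C = (32880·3.478 + 3860·200.0) / (32880 + 3860) = 24.13 µg/L.

24.1 µg/L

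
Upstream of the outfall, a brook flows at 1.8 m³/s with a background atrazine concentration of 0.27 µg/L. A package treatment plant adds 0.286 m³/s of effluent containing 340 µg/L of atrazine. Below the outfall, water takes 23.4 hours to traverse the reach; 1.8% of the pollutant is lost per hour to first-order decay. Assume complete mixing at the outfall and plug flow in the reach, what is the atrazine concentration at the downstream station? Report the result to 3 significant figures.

Conservation of mass: C = (1.800·0.2700 + 0.2860·340.0) / 2.086 = 97.73/2.086 = 46.85 µg/L.
1.8%/h lost → k = −ln(1 − 0.018) = 0.01816 h⁻¹.
After decay, C = 46.85 × e^(−kt) = 46.85 × 0.6537 = 30.63 µg/L.

30.6 µg/L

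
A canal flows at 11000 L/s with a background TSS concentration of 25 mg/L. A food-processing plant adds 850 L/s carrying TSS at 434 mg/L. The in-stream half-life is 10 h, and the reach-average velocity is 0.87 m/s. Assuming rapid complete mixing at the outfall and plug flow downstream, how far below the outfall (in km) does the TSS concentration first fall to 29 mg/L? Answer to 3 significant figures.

Conservation of mass: C = (11000·25.00 + 850.0·434.0) / 11850 = 643900/11850 = 54.34 mg/L.
Half-life 10 h → k = ln 2 / 10 = 0.06931 h⁻¹ = 1.664 d⁻¹.
Set 54.34·exp(−k·t) = 29 → t = ln(54.34/29)/k = 32610 s = 9.059 h.
Distance = v·t = 0.87·32610 = 28370 m = 28.37 km.

28.4 km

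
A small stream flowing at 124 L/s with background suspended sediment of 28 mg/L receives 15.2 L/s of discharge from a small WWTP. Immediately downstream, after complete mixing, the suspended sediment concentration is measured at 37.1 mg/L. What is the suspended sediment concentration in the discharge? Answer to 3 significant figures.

Mass balance: 124.0·28.00 + 15.20·Cₑ = 139.2·37.10
→ Cₑ = (139.2·37.10 − 124.0·28.00) / 15.20 = 111.3 mg/L.

111 mg/L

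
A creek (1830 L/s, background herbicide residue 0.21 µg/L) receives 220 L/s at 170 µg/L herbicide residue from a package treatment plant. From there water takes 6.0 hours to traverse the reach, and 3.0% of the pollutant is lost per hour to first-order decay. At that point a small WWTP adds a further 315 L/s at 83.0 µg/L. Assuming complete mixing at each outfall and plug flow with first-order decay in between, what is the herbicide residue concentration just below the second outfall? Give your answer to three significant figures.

Flow-weighted average: C = (1830·0.2100 + 220.0·170.0) / 2050 = 37780/2050 = 18.43 µg/L; combined flow 2050 L/s.
3.0%/h lost → k = −ln(1 − 0.03) = 0.03046 h⁻¹.
After decay, C = 18.43 × e^(−kt) = 18.43 × 0.8330 = 15.35 µg/L.
At the second outfall, C = (2050·15.35 + 315.0·83.00) / (2050 + 315.0) = 24.36 µg/L.

24.4 µg/L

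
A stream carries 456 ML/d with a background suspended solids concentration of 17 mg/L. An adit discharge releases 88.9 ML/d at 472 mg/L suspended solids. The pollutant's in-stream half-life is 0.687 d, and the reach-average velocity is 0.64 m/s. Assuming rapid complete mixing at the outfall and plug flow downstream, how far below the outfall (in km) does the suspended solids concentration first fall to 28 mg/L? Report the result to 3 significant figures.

Mass balance: C = (456.0·17.00 + 88.90·472.0) / 544.9 = 49710/544.9 = 91.23 mg/L.
Half-life 0.687 d → k = ln 2 / 0.687 = 1.009 d⁻¹.
Set 91.23·exp(−k·t) = 28 → t = ln(91.23/28)/k = 101200 s = 28.10 h.
Distance = v·t = 0.64·101200 = 64740 m = 64.74 km.

64.7 km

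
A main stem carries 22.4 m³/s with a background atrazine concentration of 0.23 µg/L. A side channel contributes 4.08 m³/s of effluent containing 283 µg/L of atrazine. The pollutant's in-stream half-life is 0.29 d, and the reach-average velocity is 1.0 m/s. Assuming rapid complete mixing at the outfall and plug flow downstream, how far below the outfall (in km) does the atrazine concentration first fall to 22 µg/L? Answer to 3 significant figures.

24.9 km

Flow-weighted average: C = (22.40·0.2300 + 4.080·283.0) / 26.48 = 1160/26.48 = 43.80 µg/L.
Half-life 0.29 d → k = ln 2 / 0.29 = 2.390 d⁻¹.
Set 43.80·exp(−k·t) = 22 → t = ln(43.80/22)/k = 24890 s = 6.914 h.
Distance = v·t = 1.0·24890 = 24890 m = 24.89 km.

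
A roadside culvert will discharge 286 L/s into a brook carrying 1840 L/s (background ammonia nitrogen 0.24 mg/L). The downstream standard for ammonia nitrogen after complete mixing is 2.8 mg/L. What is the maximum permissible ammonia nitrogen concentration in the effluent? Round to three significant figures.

19.3 mg/L

At the limit, (Qr·Cr + Qe·Cₑ)/(Qr + Qe) = 2.8:
Cₑ = (2126·2.8 − 1840·0.2400) / 286.0 = 19.27 mg/L.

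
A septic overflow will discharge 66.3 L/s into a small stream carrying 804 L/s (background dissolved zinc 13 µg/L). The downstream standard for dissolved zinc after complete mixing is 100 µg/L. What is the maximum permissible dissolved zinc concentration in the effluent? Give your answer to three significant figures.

1160 µg/L

At the limit, (Qr·Cr + Qe·Cₑ)/(Qr + Qe) = 100:
Cₑ = (870.3·100 − 804.0·13.00) / 66.30 = 1155 µg/L.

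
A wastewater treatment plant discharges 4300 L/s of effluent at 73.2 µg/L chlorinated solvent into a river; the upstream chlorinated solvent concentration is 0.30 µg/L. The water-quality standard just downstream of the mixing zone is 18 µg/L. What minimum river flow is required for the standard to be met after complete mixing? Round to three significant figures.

Set C_mix = 18: (Q·0.3000 + 4300·73.20) / (Q + 4300) = 18
→ Q = 4300·(73.20 − 18)/(18 − 0.3000) = 13410 L/s.

13400 L/s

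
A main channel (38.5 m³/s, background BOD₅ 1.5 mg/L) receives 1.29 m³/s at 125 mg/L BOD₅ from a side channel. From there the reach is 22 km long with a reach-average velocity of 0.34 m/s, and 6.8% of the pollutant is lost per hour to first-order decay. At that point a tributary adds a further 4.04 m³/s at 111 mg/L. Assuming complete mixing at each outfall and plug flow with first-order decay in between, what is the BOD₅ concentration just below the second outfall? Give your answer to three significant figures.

Conservation of mass: C = (38.50·1.500 + 1.290·125.0) / 39.79 = 219.0/39.79 = 5.504 mg/L; combined flow 39.79 m³/s.
Travel time t = 22·1000 / 0.34 = 64710 s = 17.97 h.
6.8%/h lost → k = −ln(1 − 0.068) = 0.07042 h⁻¹.
After decay, C = 5.504 × e^(−kt) = 5.504 × 0.2820 = 1.552 mg/L.
At the second outfall, C = (39.79·1.552 + 4.040·111.0) / (39.79 + 4.040) = 11.64 mg/L.

11.6 mg/L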